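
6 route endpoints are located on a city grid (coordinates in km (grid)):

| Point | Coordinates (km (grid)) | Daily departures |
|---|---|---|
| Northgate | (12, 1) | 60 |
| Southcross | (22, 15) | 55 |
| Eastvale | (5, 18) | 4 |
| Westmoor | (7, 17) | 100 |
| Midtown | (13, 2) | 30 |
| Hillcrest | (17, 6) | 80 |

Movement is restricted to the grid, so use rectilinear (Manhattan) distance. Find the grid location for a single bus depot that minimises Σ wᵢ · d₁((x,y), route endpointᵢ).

(13, 6)

Manhattan distance separates: Σwᵢ(|x−xᵢ|+|y−yᵢ|) = Σwᵢ|x−xᵢ| + Σwᵢ|y−yᵢ|, so x and y are optimised independently as 1-D weighted medians.
Total weight W = 329; half = 164.5.
x-coordinate, sorted with cumulative weight:
  x=5 (Eastvale, w=4) cum 4
  x=7 (Westmoor, w=100) cum 104
  x=12 (Northgate, w=60) cum 164
  x=13 (Midtown, w=30) cum 194  ← median
  x=17 (Hillcrest, w=80) cum 274
  x=22 (Southcross, w=55) cum 329
⇒ x* = 13
y-coordinate, sorted with cumulative weight:
  y=1 (Northgate, w=60) cum 60
  y=2 (Midtown, w=30) cum 90
  y=6 (Hillcrest, w=80) cum 170  ← median
  y=15 (Southcross, w=55) cum 225
  y=17 (Westmoor, w=100) cum 325
  y=18 (Eastvale, w=4) cum 329
⇒ y* = 6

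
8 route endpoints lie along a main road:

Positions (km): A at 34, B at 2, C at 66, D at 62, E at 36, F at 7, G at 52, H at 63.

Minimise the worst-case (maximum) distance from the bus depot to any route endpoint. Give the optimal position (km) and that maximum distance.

The 1-center on a line is the midpoint of the two extreme points: leftmost at 2, rightmost at 66.
Optimal location = (2 + 66)/2 = 34; maximum distance = (66 − 2)/2 = 32.

location 34, max distance 32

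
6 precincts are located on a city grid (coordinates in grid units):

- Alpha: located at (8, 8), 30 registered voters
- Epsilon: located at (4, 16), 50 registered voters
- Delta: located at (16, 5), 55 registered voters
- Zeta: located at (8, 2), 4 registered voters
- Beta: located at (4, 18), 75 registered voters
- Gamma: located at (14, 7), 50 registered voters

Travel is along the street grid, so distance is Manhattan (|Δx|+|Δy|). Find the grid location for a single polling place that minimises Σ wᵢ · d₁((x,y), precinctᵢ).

Manhattan distance separates: Σwᵢ(|x−xᵢ|+|y−yᵢ|) = Σwᵢ|x−xᵢ| + Σwᵢ|y−yᵢ|, so x and y are optimised independently as 1-D weighted medians.
Total weight W = 264; half = 132.
x-coordinate, sorted with cumulative weight:
  x=4 (Epsilon, w=50) cum 50
  x=4 (Beta, w=75) cum 125
  x=8 (Alpha, w=30) cum 155  ← median
  x=8 (Zeta, w=4) cum 159
  x=14 (Gamma, w=50) cum 209
  x=16 (Delta, w=55) cum 264
⇒ x* = 8
y-coordinate, sorted with cumulative weight:
  y=2 (Zeta, w=4) cum 4
  y=5 (Delta, w=55) cum 59
  y=7 (Gamma, w=50) cum 109
  y=8 (Alpha, w=30) cum 139  ← median
  y=16 (Epsilon, w=50) cum 189
  y=18 (Beta, w=75) cum 264
⇒ y* = 8

(8, 8)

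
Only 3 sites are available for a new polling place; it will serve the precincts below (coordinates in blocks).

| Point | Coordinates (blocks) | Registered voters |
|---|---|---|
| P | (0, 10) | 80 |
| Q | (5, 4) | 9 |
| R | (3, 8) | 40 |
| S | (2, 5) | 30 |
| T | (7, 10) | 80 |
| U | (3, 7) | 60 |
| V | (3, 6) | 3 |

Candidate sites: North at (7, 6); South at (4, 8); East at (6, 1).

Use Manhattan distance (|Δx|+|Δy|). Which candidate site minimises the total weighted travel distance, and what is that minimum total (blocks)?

South, total 1244 blocks

Total weighted distance at each candidate:
  North (7, 6): total = 1968
  South (4, 8): total = 1244
  East (6, 1): total = 3240
Minimum is at South with total 1244 blocks.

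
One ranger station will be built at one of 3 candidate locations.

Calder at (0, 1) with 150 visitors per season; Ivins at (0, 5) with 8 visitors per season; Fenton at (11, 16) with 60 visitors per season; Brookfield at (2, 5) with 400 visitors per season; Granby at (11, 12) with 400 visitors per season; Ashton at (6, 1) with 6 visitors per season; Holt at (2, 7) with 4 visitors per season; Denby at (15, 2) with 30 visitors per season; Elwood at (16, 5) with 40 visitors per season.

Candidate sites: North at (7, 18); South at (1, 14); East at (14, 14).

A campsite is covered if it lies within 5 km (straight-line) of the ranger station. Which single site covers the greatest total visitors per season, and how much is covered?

Coverage radius r = 5 km; a point is covered iff (Δx)²+(Δy)² ≤ 5² = 25.
  North (7, 18): covers {Fenton} → 60
  South (1, 14): covers {none} → 0
  East (14, 14): covers {Fenton, Granby} → 460
Maximum coverage at East: 460 visitors per season.

East, covering 460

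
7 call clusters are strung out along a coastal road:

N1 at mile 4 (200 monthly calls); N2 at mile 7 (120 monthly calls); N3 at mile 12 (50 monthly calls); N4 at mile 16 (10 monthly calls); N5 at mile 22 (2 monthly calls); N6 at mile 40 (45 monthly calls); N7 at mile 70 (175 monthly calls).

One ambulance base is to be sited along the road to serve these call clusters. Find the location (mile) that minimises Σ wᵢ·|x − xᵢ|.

For a sum of weighted absolute distances on a line, the optimum is the weighted median (not the mean). Total weight W = 602; half-weight = 301.
Sort by position and accumulate weight:
  mile 4 (N1, w=200) → cum 200
  mile 7 (N2, w=120) → cum 320  ≥ 301 → median here
  mile 12 (N3, w=50) → cum 370
  mile 16 (N4, w=10) → cum 380
  mile 22 (N5, w=2) → cum 382
  mile 40 (N6, w=45) → cum 427
  mile 70 (N7, w=175) → cum 602
Optimal location: mile 7.

x = 7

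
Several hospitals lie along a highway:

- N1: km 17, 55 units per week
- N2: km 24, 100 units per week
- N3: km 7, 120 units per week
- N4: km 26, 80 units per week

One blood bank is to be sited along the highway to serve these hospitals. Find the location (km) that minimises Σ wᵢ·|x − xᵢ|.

x = 24

For a sum of weighted absolute distances on a line, the optimum is the weighted median (not the mean). Total weight W = 355; half-weight = 177.5.
Sort by position and accumulate weight:
  km 7 (N3, w=120) → cum 120
  km 17 (N1, w=55) → cum 175
  km 24 (N2, w=100) → cum 275  ≥ 177.5 → median here
  km 26 (N4, w=80) → cum 355
Optimal location: km 24.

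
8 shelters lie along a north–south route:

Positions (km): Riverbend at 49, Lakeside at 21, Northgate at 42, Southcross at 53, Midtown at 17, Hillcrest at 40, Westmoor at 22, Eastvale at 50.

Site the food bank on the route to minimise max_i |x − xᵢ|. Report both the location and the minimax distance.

location 35, max distance 18

The 1-center on a line is the midpoint of the two extreme points: leftmost at 17, rightmost at 53.
Optimal location = (17 + 53)/2 = 35; maximum distance = (53 − 17)/2 = 18.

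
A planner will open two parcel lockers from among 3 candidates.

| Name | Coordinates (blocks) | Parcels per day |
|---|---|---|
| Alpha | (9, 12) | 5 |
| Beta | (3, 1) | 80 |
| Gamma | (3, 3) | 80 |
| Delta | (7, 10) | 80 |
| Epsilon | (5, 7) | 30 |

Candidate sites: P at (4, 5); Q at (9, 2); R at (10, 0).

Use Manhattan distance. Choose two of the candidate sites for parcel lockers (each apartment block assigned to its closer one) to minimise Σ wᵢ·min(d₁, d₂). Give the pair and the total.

{P, Q}, total 1420

Evaluate every pair (each demand assigned to the nearer of the two):
  {P, Q}: total = 1420
  {P, R}: total = 1430
  {Q, R}: total = 2240
Best pair: {P, Q} with total 1420.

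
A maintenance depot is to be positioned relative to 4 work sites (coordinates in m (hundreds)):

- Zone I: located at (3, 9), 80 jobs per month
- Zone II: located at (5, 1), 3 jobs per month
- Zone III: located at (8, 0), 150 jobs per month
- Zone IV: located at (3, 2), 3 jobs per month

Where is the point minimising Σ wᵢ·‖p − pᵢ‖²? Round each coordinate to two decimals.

(6.20, 3.09)

The minimiser of Σwᵢ‖p−pᵢ‖² is the weighted centroid p* = (Σwᵢpᵢ)/(Σwᵢ).
Σwᵢ = 236.
Σwᵢxᵢ = 80·3 + 3·5 + 150·8 + 3·3 = 1464.
Σwᵢyᵢ = 80·9 + 3·1 + 150·0 + 3·2 = 729.
x* = 1464/236 = 6.20, y* = 729/236 = 3.09.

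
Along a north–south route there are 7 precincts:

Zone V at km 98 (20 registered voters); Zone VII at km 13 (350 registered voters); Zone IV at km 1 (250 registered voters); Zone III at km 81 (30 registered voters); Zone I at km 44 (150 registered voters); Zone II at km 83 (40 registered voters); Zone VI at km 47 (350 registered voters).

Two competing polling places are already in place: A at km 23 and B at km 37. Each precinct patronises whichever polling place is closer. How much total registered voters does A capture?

The indifferent point is the midpoint (23+37)/2 = 30; precincts left of it (closer to A at 23) go to A, those right go to B.
  Zone IV at 1 (w=250) → A
  Zone VII at 13 (w=350) → A
  Zone I at 44 (w=150) → B
  Zone VI at 47 (w=350) → B
  Zone III at 81 (w=30) → B
  Zone II at 83 (w=40) → B
  Zone V at 98 (w=20) → B
A captures 600; B captures 590.

600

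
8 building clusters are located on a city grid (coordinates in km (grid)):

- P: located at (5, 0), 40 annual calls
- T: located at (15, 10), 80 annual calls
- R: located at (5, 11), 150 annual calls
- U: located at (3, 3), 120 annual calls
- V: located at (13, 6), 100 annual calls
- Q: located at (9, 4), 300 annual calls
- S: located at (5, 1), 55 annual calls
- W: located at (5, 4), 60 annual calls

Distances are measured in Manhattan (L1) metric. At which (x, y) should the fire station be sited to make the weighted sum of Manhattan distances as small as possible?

Manhattan distance separates: Σwᵢ(|x−xᵢ|+|y−yᵢ|) = Σwᵢ|x−xᵢ| + Σwᵢ|y−yᵢ|, so x and y are optimised independently as 1-D weighted medians.
Total weight W = 905; half = 452.5.
x-coordinate, sorted with cumulative weight:
  x=3 (U, w=120) cum 120
  x=5 (P, w=40) cum 160
  x=5 (R, w=150) cum 310
  x=5 (S, w=55) cum 365
  x=5 (W, w=60) cum 425
  x=9 (Q, w=300) cum 725  ← median
  x=13 (V, w=100) cum 825
  x=15 (T, w=80) cum 905
⇒ x* = 9
y-coordinate, sorted with cumulative weight:
  y=0 (P, w=40) cum 40
  y=1 (S, w=55) cum 95
  y=3 (U, w=120) cum 215
  y=4 (Q, w=300) cum 515  ← median
  y=4 (W, w=60) cum 575
  y=6 (V, w=100) cum 675
  y=10 (T, w=80) cum 755
  y=11 (R, w=150) cum 905
⇒ y* = 4

(9, 4)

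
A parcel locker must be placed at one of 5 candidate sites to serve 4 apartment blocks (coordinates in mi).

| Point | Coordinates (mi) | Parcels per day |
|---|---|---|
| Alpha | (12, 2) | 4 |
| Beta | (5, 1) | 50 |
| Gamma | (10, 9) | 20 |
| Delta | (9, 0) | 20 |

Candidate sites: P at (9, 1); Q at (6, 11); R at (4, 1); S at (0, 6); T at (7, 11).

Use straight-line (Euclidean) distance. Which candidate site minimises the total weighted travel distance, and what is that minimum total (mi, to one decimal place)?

R, total 384.2 mi

Total weighted distance at each candidate:
  P (9, 1): total = 393.9
  Q (6, 11): total = 863.2
  R (4, 1): total = 384.2
  S (0, 6): total = 829.3
  T (7, 11): total = 846.8
Minimum is at R with total 384.2 mi.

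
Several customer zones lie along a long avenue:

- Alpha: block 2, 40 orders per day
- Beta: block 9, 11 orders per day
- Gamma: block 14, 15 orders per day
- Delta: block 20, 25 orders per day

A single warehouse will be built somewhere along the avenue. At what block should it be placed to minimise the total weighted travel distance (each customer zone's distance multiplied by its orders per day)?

x = 9

For a sum of weighted absolute distances on a line, the optimum is the weighted median (not the mean). Total weight W = 91; half-weight = 45.5.
Sort by position and accumulate weight:
  block 2 (Alpha, w=40) → cum 40
  block 9 (Beta, w=11) → cum 51  ≥ 45.5 → median here
  block 14 (Gamma, w=15) → cum 66
  block 20 (Delta, w=25) → cum 91
Optimal location: block 9.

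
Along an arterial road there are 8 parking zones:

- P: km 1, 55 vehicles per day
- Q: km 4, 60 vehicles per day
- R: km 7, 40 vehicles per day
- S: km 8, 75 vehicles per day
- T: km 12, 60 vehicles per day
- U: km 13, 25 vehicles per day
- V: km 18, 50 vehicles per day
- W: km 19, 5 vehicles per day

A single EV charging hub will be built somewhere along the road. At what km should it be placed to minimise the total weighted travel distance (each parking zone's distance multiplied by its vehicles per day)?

x = 8

For a sum of weighted absolute distances on a line, the optimum is the weighted median (not the mean). Total weight W = 370; half-weight = 185.
Sort by position and accumulate weight:
  km 1 (P, w=55) → cum 55
  km 4 (Q, w=60) → cum 115
  km 7 (R, w=40) → cum 155
  km 8 (S, w=75) → cum 230  ≥ 185 → median here
  km 12 (T, w=60) → cum 290
  km 13 (U, w=25) → cum 315
  km 18 (V, w=50) → cum 365
  km 19 (W, w=5) → cum 370
Optimal location: km 8.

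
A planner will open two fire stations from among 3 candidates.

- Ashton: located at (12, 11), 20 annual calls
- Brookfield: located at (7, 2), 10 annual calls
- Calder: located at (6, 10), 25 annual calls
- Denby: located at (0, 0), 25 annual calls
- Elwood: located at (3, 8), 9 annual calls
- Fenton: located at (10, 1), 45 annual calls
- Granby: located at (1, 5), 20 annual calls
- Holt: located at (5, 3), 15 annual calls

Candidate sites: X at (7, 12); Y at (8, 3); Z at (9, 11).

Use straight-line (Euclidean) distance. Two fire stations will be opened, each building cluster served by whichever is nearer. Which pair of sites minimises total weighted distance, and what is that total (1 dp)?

Evaluate every pair (each demand assigned to the nearer of the two):
  {Y, Z}: total = 745.1
  {X, Y}: total = 754.4
  {X, Z}: total = 1377.1
Best pair: {Y, Z} with total 745.1.

{Y, Z}, total 745.1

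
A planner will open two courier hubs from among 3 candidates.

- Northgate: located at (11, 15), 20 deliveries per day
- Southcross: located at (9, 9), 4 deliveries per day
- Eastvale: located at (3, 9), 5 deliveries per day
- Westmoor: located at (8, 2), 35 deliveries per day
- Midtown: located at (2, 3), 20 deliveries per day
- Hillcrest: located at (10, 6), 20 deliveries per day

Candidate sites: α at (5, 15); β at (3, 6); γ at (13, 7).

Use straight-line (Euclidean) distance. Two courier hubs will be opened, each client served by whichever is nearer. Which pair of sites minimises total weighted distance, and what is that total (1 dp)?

{β, γ}, total 548.4

Evaluate every pair (each demand assigned to the nearer of the two):
  {β, γ}: total = 548.4
  {α, β}: total = 589.2
  {α, γ}: total = 714.3
Best pair: {β, γ} with total 548.4.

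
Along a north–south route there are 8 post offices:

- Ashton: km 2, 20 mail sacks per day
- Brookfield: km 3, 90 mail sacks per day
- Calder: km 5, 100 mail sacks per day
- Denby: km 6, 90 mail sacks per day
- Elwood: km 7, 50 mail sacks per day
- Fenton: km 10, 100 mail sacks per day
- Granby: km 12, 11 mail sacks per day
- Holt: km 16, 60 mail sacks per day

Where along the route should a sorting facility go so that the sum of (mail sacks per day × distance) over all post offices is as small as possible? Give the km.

x = 6

For a sum of weighted absolute distances on a line, the optimum is the weighted median (not the mean). Total weight W = 521; half-weight = 260.5.
Sort by position and accumulate weight:
  km 2 (Ashton, w=20) → cum 20
  km 3 (Brookfield, w=90) → cum 110
  km 5 (Calder, w=100) → cum 210
  km 6 (Denby, w=90) → cum 300  ≥ 260.5 → median here
  km 7 (Elwood, w=50) → cum 350
  km 10 (Fenton, w=100) → cum 450
  km 12 (Granby, w=11) → cum 461
  km 16 (Holt, w=60) → cum 521
Optimal location: km 6.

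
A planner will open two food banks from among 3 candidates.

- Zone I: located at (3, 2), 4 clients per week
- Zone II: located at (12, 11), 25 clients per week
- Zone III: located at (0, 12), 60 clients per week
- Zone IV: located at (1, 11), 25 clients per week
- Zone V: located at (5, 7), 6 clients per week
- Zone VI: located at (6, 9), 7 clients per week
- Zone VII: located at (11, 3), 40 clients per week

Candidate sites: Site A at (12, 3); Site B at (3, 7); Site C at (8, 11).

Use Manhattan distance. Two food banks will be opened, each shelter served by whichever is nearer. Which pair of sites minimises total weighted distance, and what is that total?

Evaluate every pair (each demand assigned to the nearer of the two):
  {Site A, Site B}: total = 937
  {Site A, Site C}: total = 965
  {Site B, Site C}: total = 1230
Best pair: {Site A, Site B} with total 937.

{Site A, Site B}, total 937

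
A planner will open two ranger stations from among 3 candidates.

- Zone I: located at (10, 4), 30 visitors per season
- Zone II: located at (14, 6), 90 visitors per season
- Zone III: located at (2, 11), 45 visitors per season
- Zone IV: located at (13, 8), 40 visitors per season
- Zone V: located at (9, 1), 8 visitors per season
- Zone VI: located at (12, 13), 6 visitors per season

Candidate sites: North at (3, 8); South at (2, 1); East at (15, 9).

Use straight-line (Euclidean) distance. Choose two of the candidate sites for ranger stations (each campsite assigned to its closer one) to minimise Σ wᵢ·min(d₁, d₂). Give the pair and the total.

{North, East}, total 832.2

Evaluate every pair (each demand assigned to the nearer of the two):
  {North, East}: total = 832.2
  {South, East}: total = 1122.2
  {North, South}: total = 1908.2
Best pair: {North, East} with total 832.2.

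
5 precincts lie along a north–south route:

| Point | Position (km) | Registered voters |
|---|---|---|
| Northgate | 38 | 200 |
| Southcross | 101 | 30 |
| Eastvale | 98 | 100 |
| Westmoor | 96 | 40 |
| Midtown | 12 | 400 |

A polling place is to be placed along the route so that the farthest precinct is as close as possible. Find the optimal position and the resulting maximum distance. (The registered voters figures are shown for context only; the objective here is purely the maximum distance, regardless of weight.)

The 1-center on a line is the midpoint of the two extreme points: leftmost at 12, rightmost at 101.
Optimal location = (12 + 101)/2 = 56.5; maximum distance = (101 − 12)/2 = 44.5.

location 56.5, max distance 44.5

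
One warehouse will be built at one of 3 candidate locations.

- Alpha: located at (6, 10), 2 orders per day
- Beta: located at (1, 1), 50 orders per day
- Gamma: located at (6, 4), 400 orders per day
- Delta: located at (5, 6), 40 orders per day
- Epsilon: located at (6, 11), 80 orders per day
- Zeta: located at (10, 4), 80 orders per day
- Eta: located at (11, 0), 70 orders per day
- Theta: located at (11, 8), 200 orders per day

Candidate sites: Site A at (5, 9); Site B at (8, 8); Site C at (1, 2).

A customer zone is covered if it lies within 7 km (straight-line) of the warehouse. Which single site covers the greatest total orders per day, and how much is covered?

Coverage radius r = 7 km; a point is covered iff (Δx)²+(Δy)² ≤ 7² = 49.
  Site A (5, 9): covers {Alpha, Gamma, Delta, Epsilon, Theta} → 722
  Site B (8, 8): covers {Alpha, Gamma, Delta, Epsilon, Zeta, Theta} → 802
  Site C (1, 2): covers {Beta, Gamma, Delta} → 490
Maximum coverage at Site B: 802 orders per day.

Site B, covering 802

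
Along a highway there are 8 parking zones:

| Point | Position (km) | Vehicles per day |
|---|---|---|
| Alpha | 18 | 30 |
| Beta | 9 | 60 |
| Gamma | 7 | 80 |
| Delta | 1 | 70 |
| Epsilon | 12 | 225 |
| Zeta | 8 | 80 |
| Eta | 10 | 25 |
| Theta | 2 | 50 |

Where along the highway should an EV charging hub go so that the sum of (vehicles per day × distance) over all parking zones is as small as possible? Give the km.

x = 9

For a sum of weighted absolute distances on a line, the optimum is the weighted median (not the mean). Total weight W = 620; half-weight = 310.
Sort by position and accumulate weight:
  km 1 (Delta, w=70) → cum 70
  km 2 (Theta, w=50) → cum 120
  km 7 (Gamma, w=80) → cum 200
  km 8 (Zeta, w=80) → cum 280
  km 9 (Beta, w=60) → cum 340  ≥ 310 → median here
  km 10 (Eta, w=25) → cum 365
  km 12 (Epsilon, w=225) → cum 590
  km 18 (Alpha, w=30) → cum 620
Optimal location: km 9.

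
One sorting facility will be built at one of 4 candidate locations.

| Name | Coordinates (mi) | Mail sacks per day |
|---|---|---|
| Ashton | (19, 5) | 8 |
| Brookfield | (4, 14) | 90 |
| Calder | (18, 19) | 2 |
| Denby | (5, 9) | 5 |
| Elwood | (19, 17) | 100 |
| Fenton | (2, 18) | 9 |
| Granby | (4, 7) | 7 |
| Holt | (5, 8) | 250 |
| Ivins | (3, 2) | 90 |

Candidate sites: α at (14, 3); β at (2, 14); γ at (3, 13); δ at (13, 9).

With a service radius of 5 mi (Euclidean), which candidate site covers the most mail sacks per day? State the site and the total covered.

β, covering 99

Coverage radius r = 5 mi; a point is covered iff (Δx)²+(Δy)² ≤ 5² = 25.
  α (14, 3): covers {none} → 0
  β (2, 14): covers {Brookfield, Fenton} → 99
  γ (3, 13): covers {Brookfield, Denby} → 95
  δ (13, 9): covers {none} → 0
Maximum coverage at β: 99 mail sacks per day.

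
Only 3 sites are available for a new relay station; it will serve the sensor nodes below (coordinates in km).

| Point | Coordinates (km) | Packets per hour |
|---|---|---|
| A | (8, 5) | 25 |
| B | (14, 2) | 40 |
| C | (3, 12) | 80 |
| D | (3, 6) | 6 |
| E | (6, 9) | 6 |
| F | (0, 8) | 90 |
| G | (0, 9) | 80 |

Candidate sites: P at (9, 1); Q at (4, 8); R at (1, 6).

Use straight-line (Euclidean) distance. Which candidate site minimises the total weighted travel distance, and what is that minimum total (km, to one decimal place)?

Q, total 1638.0 km

Total weighted distance at each candidate:
  P (9, 1): total = 3397.0
  Q (4, 8): total = 1638.0
  R (1, 6): total = 1728.0
Minimum is at Q with total 1638.0 km.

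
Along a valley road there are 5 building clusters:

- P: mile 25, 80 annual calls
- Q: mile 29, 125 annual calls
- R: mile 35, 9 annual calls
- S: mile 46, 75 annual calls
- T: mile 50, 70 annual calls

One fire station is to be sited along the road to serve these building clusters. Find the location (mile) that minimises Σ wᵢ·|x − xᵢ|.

x = 29

For a sum of weighted absolute distances on a line, the optimum is the weighted median (not the mean). Total weight W = 359; half-weight = 179.5.
Sort by position and accumulate weight:
  mile 25 (P, w=80) → cum 80
  mile 29 (Q, w=125) → cum 205  ≥ 179.5 → median here
  mile 35 (R, w=9) → cum 214
  mile 46 (S, w=75) → cum 289
  mile 50 (T, w=70) → cum 359
Optimal location: mile 29.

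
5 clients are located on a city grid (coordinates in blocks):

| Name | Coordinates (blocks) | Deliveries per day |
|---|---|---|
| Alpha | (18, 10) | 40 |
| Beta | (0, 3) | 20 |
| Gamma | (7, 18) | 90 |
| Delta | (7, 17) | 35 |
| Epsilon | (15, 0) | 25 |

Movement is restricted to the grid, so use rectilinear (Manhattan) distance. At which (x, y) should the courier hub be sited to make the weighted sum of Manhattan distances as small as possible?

Manhattan distance separates: Σwᵢ(|x−xᵢ|+|y−yᵢ|) = Σwᵢ|x−xᵢ| + Σwᵢ|y−yᵢ|, so x and y are optimised independently as 1-D weighted medians.
Total weight W = 210; half = 105.
x-coordinate, sorted with cumulative weight:
  x=0 (Beta, w=20) cum 20
  x=7 (Gamma, w=90) cum 110  ← median
  x=7 (Delta, w=35) cum 145
  x=15 (Epsilon, w=25) cum 170
  x=18 (Alpha, w=40) cum 210
⇒ x* = 7
y-coordinate, sorted with cumulative weight:
  y=0 (Epsilon, w=25) cum 25
  y=3 (Beta, w=20) cum 45
  y=10 (Alpha, w=40) cum 85
  y=17 (Delta, w=35) cum 120  ← median
  y=18 (Gamma, w=90) cum 210
⇒ y* = 17

(7, 17)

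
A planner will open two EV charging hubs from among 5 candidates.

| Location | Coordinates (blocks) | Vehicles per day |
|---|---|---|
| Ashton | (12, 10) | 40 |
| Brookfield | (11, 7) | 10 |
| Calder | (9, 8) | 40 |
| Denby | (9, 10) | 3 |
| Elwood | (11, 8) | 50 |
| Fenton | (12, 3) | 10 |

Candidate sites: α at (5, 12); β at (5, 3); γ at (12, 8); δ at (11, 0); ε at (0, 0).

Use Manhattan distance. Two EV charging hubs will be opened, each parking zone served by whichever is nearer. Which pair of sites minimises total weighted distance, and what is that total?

Evaluate every pair (each demand assigned to the nearer of the two):
  {γ, δ}: total = 325
  {α, γ}: total = 335
  {β, γ}: total = 335
  {γ, ε}: total = 335
  {α, δ}: total = 1208
  {β, δ}: total = 1343
  {α, β}: total = 1368
  {δ, ε}: total = 1386
  {α, ε}: total = 1458
  {β, ε}: total = 1673
Best pair: {γ, δ} with total 325.

{γ, δ}, total 325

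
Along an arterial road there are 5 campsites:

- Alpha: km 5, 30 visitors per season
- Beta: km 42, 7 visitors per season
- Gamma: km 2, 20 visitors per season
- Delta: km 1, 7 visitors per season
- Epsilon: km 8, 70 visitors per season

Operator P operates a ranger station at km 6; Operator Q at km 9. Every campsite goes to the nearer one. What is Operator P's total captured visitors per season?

57

The indifferent point is the midpoint (6+9)/2 = 7.5; campsites left of it (closer to Operator P at 6) go to Operator P, those right go to Operator Q.
  Delta at 1 (w=7) → Operator P
  Gamma at 2 (w=20) → Operator P
  Alpha at 5 (w=30) → Operator P
  Epsilon at 8 (w=70) → Operator Q
  Beta at 42 (w=7) → Operator Q
Operator P captures 57; Operator Q captures 77.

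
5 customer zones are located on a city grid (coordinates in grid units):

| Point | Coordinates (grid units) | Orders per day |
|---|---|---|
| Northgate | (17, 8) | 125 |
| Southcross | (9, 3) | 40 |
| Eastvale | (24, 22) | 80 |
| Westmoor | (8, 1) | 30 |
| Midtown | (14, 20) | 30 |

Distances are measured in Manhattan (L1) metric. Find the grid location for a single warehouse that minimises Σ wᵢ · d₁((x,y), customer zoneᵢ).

(17, 8)

Manhattan distance separates: Σwᵢ(|x−xᵢ|+|y−yᵢ|) = Σwᵢ|x−xᵢ| + Σwᵢ|y−yᵢ|, so x and y are optimised independently as 1-D weighted medians.
Total weight W = 305; half = 152.5.
x-coordinate, sorted with cumulative weight:
  x=8 (Westmoor, w=30) cum 30
  x=9 (Southcross, w=40) cum 70
  x=14 (Midtown, w=30) cum 100
  x=17 (Northgate, w=125) cum 225  ← median
  x=24 (Eastvale, w=80) cum 305
⇒ x* = 17
y-coordinate, sorted with cumulative weight:
  y=1 (Westmoor, w=30) cum 30
  y=3 (Southcross, w=40) cum 70
  y=8 (Northgate, w=125) cum 195  ← median
  y=20 (Midtown, w=30) cum 225
  y=22 (Eastvale, w=80) cum 305
⇒ y* = 8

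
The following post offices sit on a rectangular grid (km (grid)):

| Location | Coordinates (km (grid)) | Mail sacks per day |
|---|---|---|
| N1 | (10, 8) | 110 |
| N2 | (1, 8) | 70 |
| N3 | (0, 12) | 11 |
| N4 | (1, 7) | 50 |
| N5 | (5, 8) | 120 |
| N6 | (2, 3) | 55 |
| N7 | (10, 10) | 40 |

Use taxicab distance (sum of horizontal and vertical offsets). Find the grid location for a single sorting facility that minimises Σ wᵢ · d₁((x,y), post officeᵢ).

(5, 8)

Manhattan distance separates: Σwᵢ(|x−xᵢ|+|y−yᵢ|) = Σwᵢ|x−xᵢ| + Σwᵢ|y−yᵢ|, so x and y are optimised independently as 1-D weighted medians.
Total weight W = 456; half = 228.
x-coordinate, sorted with cumulative weight:
  x=0 (N3, w=11) cum 11
  x=1 (N2, w=70) cum 81
  x=1 (N4, w=50) cum 131
  x=2 (N6, w=55) cum 186
  x=5 (N5, w=120) cum 306  ← median
  x=10 (N1, w=110) cum 416
  x=10 (N7, w=40) cum 456
⇒ x* = 5
y-coordinate, sorted with cumulative weight:
  y=3 (N6, w=55) cum 55
  y=7 (N4, w=50) cum 105
  y=8 (N1, w=110) cum 215
  y=8 (N2, w=70) cum 285  ← median
  y=8 (N5, w=120) cum 405
  y=10 (N7, w=40) cum 445
  y=12 (N3, w=11) cum 456
⇒ y* = 8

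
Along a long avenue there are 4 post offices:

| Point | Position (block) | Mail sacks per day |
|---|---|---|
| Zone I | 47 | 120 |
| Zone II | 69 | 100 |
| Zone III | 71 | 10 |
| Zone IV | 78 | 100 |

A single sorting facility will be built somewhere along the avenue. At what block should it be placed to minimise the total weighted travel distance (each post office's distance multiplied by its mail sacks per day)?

For a sum of weighted absolute distances on a line, the optimum is the weighted median (not the mean). Total weight W = 330; half-weight = 165.
Sort by position and accumulate weight:
  block 47 (Zone I, w=120) → cum 120
  block 69 (Zone II, w=100) → cum 220  ≥ 165 → median here
  block 71 (Zone III, w=10) → cum 230
  block 78 (Zone IV, w=100) → cum 330
Optimal location: block 69.

x = 69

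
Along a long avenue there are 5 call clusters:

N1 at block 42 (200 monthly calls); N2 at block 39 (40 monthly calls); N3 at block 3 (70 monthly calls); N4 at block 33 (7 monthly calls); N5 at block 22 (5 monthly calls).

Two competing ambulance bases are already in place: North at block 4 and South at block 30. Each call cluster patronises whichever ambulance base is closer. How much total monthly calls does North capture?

The indifferent point is the midpoint (4+30)/2 = 17; call clusters left of it (closer to North at 4) go to North, those right go to South.
  N3 at 3 (w=70) → North
  N5 at 22 (w=5) → South
  N4 at 33 (w=7) → South
  N2 at 39 (w=40) → South
  N1 at 42 (w=200) → South
North captures 70; South captures 252.

70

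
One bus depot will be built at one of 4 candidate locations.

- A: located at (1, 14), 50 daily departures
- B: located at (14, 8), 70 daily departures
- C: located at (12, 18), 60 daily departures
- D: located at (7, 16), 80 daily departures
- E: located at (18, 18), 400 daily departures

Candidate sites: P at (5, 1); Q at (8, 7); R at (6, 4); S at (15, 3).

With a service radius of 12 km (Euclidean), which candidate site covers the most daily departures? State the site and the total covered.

Coverage radius r = 12 km; a point is covered iff (Δx)²+(Δy)² ≤ 12² = 144.
  P (5, 1): covers {B} → 70
  Q (8, 7): covers {A, B, C, D} → 260
  R (6, 4): covers {A, B} → 120
  S (15, 3): covers {B} → 70
Maximum coverage at Q: 260 daily departures.

Q, covering 260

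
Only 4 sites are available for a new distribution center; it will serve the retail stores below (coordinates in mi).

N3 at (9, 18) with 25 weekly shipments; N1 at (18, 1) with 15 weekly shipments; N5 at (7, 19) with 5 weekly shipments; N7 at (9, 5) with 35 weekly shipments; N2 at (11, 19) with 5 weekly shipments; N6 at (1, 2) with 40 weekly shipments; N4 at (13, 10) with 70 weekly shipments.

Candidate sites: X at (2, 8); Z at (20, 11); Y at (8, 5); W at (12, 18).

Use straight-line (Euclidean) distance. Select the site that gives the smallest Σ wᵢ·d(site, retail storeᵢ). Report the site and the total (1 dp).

Total weighted distance at each candidate:
  X (2, 8): total = 1991.1
  Z (20, 11): total = 2389.9
  Y (8, 5): total = 1463.9
  W (12, 18): total = 2186.0
Minimum is at Y with total 1463.9 mi.

Y, total 1463.9 mi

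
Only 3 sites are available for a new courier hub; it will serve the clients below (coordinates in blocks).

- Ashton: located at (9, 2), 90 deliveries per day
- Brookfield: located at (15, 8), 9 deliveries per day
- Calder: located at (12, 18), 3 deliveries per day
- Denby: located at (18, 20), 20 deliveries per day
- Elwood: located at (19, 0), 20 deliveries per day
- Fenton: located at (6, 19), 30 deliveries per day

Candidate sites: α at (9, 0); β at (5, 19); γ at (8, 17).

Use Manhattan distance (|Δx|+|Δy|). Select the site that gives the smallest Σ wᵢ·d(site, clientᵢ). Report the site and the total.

Total weighted distance at each candidate:
  α (9, 0): total = 1809
  β (5, 19): total = 3073
  γ (8, 17): total = 2539
Minimum is at α with total 1809 blocks.

α, total 1809 blocks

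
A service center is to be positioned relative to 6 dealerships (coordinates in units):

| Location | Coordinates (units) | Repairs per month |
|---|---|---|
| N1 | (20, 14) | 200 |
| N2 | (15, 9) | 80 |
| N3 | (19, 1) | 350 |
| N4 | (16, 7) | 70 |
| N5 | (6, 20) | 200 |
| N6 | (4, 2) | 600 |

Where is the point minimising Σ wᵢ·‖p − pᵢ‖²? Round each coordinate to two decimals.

(11.05, 6.37)

The minimiser of Σwᵢ‖p−pᵢ‖² is the weighted centroid p* = (Σwᵢpᵢ)/(Σwᵢ).
Σwᵢ = 1500.
Σwᵢxᵢ = 200·20 + 80·15 + 350·19 + 70·16 + 200·6 + 600·4 = 16570.
Σwᵢyᵢ = 200·14 + 80·9 + 350·1 + 70·7 + 200·20 + 600·2 = 9560.
x* = 16570/1500 = 11.05, y* = 9560/1500 = 6.37.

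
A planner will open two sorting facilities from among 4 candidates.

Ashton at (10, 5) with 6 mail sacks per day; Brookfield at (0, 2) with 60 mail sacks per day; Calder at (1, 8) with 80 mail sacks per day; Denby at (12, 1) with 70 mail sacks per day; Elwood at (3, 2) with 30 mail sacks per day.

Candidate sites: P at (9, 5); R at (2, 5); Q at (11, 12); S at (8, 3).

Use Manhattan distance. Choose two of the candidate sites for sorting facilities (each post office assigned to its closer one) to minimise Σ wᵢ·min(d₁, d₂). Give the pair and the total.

{R, S}, total 1184

Evaluate every pair (each demand assigned to the nearer of the two):
  {R, S}: total = 1184
  {P, R}: total = 1236
  {R, Q}: total = 1628
  {P, S}: total = 2026
  {Q, S}: total = 2124
  {P, Q}: total = 2366
Best pair: {R, S} with total 1184.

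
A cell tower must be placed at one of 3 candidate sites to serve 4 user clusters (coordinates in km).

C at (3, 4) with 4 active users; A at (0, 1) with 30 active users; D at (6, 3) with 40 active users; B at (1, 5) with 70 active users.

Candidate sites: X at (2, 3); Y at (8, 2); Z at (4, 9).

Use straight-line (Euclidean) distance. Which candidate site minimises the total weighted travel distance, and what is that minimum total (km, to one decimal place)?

X, total 407.0 km

Total weighted distance at each candidate:
  X (2, 3): total = 407.0
  Y (8, 2): total = 886.0
  Z (4, 9): total = 891.7
Minimum is at X with total 407.0 km.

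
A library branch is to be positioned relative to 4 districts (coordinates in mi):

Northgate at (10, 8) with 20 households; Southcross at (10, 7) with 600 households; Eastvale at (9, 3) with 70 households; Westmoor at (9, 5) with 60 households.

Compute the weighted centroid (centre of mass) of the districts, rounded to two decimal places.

(9.83, 6.49)

The minimiser of Σwᵢ‖p−pᵢ‖² is the weighted centroid p* = (Σwᵢpᵢ)/(Σwᵢ).
Σwᵢ = 750.
Σwᵢxᵢ = 20·10 + 600·10 + 70·9 + 60·9 = 7370.
Σwᵢyᵢ = 20·8 + 600·7 + 70·3 + 60·5 = 4870.
x* = 7370/750 = 9.83, y* = 4870/750 = 6.49.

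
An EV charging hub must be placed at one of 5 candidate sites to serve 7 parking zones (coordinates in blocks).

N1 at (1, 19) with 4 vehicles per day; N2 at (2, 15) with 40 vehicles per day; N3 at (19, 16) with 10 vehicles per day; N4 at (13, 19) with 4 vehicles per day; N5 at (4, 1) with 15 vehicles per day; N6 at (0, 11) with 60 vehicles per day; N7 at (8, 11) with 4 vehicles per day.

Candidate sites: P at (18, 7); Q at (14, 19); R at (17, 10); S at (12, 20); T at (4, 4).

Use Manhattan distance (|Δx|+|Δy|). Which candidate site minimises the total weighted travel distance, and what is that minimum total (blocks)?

Total weighted distance at each candidate:
  P (18, 7): total = 2920
  Q (14, 19): total = 2572
  R (17, 10): total = 2482
  S (12, 20): total = 2483
  T (4, 4): total = 1707
Minimum is at T with total 1707 blocks.

T, total 1707 blocks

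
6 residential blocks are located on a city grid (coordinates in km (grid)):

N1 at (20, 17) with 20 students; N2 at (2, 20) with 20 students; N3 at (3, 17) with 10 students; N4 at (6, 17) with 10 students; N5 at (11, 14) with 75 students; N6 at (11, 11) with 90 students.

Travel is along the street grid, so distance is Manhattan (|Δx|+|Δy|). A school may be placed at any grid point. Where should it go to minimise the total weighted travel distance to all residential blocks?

(11, 14)

Manhattan distance separates: Σwᵢ(|x−xᵢ|+|y−yᵢ|) = Σwᵢ|x−xᵢ| + Σwᵢ|y−yᵢ|, so x and y are optimised independently as 1-D weighted medians.
Total weight W = 225; half = 112.5.
x-coordinate, sorted with cumulative weight:
  x=2 (N2, w=20) cum 20
  x=3 (N3, w=10) cum 30
  x=6 (N4, w=10) cum 40
  x=11 (N5, w=75) cum 115  ← median
  x=11 (N6, w=90) cum 205
  x=20 (N1, w=20) cum 225
⇒ x* = 11
y-coordinate, sorted with cumulative weight:
  y=11 (N6, w=90) cum 90
  y=14 (N5, w=75) cum 165  ← median
  y=17 (N1, w=20) cum 185
  y=17 (N3, w=10) cum 195
  y=17 (N4, w=10) cum 205
  y=20 (N2, w=20) cum 225
⇒ y* = 14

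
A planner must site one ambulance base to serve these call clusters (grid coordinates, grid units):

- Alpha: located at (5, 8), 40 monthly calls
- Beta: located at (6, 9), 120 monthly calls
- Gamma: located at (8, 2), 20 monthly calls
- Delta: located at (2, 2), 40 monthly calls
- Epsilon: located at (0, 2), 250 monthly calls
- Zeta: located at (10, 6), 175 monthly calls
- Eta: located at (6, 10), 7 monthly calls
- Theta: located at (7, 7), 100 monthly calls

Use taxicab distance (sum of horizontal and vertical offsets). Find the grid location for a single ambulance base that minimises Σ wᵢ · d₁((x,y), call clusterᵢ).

Manhattan distance separates: Σwᵢ(|x−xᵢ|+|y−yᵢ|) = Σwᵢ|x−xᵢ| + Σwᵢ|y−yᵢ|, so x and y are optimised independently as 1-D weighted medians.
Total weight W = 752; half = 376.
x-coordinate, sorted with cumulative weight:
  x=0 (Epsilon, w=250) cum 250
  x=2 (Delta, w=40) cum 290
  x=5 (Alpha, w=40) cum 330
  x=6 (Beta, w=120) cum 450  ← median
  x=6 (Eta, w=7) cum 457
  x=7 (Theta, w=100) cum 557
  x=8 (Gamma, w=20) cum 577
  x=10 (Zeta, w=175) cum 752
⇒ x* = 6
y-coordinate, sorted with cumulative weight:
  y=2 (Gamma, w=20) cum 20
  y=2 (Delta, w=40) cum 60
  y=2 (Epsilon, w=250) cum 310
  y=6 (Zeta, w=175) cum 485  ← median
  y=7 (Theta, w=100) cum 585
  y=8 (Alpha, w=40) cum 625
  y=9 (Beta, w=120) cum 745
  y=10 (Eta, w=7) cum 752
⇒ y* = 6

(6, 6)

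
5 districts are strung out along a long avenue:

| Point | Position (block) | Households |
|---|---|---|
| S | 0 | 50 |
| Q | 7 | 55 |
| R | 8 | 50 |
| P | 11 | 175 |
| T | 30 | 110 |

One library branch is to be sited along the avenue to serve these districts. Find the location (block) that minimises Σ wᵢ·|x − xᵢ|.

x = 11

For a sum of weighted absolute distances on a line, the optimum is the weighted median (not the mean). Total weight W = 440; half-weight = 220.
Sort by position and accumulate weight:
  block 0 (S, w=50) → cum 50
  block 7 (Q, w=55) → cum 105
  block 8 (R, w=50) → cum 155
  block 11 (P, w=175) → cum 330  ≥ 220 → median here
  block 30 (T, w=110) → cum 440
Optimal location: block 11.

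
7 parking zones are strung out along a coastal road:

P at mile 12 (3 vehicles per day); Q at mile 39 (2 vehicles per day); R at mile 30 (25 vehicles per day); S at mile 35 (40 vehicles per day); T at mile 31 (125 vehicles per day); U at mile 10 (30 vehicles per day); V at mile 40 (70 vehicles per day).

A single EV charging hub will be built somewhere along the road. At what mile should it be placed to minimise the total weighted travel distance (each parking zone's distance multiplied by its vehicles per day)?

For a sum of weighted absolute distances on a line, the optimum is the weighted median (not the mean). Total weight W = 295; half-weight = 147.5.
Sort by position and accumulate weight:
  mile 10 (U, w=30) → cum 30
  mile 12 (P, w=3) → cum 33
  mile 30 (R, w=25) → cum 58
  mile 31 (T, w=125) → cum 183  ≥ 147.5 → median here
  mile 35 (S, w=40) → cum 223
  mile 39 (Q, w=2) → cum 225
  mile 40 (V, w=70) → cum 295
Optimal location: mile 31.

x = 31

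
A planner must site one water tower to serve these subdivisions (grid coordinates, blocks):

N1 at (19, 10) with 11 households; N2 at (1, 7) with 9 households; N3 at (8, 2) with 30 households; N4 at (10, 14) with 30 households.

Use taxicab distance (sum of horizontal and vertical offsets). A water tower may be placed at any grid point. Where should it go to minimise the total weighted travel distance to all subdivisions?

(10, 10)

Manhattan distance separates: Σwᵢ(|x−xᵢ|+|y−yᵢ|) = Σwᵢ|x−xᵢ| + Σwᵢ|y−yᵢ|, so x and y are optimised independently as 1-D weighted medians.
Total weight W = 80; half = 40.
x-coordinate, sorted with cumulative weight:
  x=1 (N2, w=9) cum 9
  x=8 (N3, w=30) cum 39
  x=10 (N4, w=30) cum 69  ← median
  x=19 (N1, w=11) cum 80
⇒ x* = 10
y-coordinate, sorted with cumulative weight:
  y=2 (N3, w=30) cum 30
  y=7 (N2, w=9) cum 39
  y=10 (N1, w=11) cum 50  ← median
  y=14 (N4, w=30) cum 80
⇒ y* = 10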